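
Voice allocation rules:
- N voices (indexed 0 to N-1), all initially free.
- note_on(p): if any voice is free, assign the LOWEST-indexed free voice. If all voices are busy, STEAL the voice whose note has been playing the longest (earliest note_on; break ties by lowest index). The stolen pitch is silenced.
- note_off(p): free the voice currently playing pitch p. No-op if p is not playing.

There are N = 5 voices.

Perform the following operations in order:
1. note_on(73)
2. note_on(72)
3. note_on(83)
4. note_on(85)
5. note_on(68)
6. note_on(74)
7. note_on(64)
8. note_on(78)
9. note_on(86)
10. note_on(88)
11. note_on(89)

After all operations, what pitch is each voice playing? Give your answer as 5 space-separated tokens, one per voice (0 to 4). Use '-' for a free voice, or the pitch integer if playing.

Answer: 89 64 78 86 88

Derivation:
Op 1: note_on(73): voice 0 is free -> assigned | voices=[73 - - - -]
Op 2: note_on(72): voice 1 is free -> assigned | voices=[73 72 - - -]
Op 3: note_on(83): voice 2 is free -> assigned | voices=[73 72 83 - -]
Op 4: note_on(85): voice 3 is free -> assigned | voices=[73 72 83 85 -]
Op 5: note_on(68): voice 4 is free -> assigned | voices=[73 72 83 85 68]
Op 6: note_on(74): all voices busy, STEAL voice 0 (pitch 73, oldest) -> assign | voices=[74 72 83 85 68]
Op 7: note_on(64): all voices busy, STEAL voice 1 (pitch 72, oldest) -> assign | voices=[74 64 83 85 68]
Op 8: note_on(78): all voices busy, STEAL voice 2 (pitch 83, oldest) -> assign | voices=[74 64 78 85 68]
Op 9: note_on(86): all voices busy, STEAL voice 3 (pitch 85, oldest) -> assign | voices=[74 64 78 86 68]
Op 10: note_on(88): all voices busy, STEAL voice 4 (pitch 68, oldest) -> assign | voices=[74 64 78 86 88]
Op 11: note_on(89): all voices busy, STEAL voice 0 (pitch 74, oldest) -> assign | voices=[89 64 78 86 88]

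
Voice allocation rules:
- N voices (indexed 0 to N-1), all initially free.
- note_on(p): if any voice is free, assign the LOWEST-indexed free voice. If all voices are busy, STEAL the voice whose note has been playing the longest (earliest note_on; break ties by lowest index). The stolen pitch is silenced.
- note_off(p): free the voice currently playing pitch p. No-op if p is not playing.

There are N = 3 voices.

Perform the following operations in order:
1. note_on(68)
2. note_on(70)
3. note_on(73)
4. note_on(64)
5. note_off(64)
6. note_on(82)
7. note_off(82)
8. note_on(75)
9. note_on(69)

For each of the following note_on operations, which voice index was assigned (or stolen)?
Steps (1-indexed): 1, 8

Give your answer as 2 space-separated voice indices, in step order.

Answer: 0 0

Derivation:
Op 1: note_on(68): voice 0 is free -> assigned | voices=[68 - -]
Op 2: note_on(70): voice 1 is free -> assigned | voices=[68 70 -]
Op 3: note_on(73): voice 2 is free -> assigned | voices=[68 70 73]
Op 4: note_on(64): all voices busy, STEAL voice 0 (pitch 68, oldest) -> assign | voices=[64 70 73]
Op 5: note_off(64): free voice 0 | voices=[- 70 73]
Op 6: note_on(82): voice 0 is free -> assigned | voices=[82 70 73]
Op 7: note_off(82): free voice 0 | voices=[- 70 73]
Op 8: note_on(75): voice 0 is free -> assigned | voices=[75 70 73]
Op 9: note_on(69): all voices busy, STEAL voice 1 (pitch 70, oldest) -> assign | voices=[75 69 73]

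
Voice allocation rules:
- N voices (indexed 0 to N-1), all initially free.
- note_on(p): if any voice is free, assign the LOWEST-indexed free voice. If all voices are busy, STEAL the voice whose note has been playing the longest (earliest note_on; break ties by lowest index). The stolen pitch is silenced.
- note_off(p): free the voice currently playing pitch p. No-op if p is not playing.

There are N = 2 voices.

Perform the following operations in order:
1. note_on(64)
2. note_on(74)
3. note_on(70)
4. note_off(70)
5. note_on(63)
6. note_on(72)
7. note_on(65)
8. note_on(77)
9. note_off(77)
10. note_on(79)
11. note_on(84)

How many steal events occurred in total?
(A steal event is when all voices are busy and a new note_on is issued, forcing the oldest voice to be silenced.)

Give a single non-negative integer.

Answer: 5

Derivation:
Op 1: note_on(64): voice 0 is free -> assigned | voices=[64 -]
Op 2: note_on(74): voice 1 is free -> assigned | voices=[64 74]
Op 3: note_on(70): all voices busy, STEAL voice 0 (pitch 64, oldest) -> assign | voices=[70 74]
Op 4: note_off(70): free voice 0 | voices=[- 74]
Op 5: note_on(63): voice 0 is free -> assigned | voices=[63 74]
Op 6: note_on(72): all voices busy, STEAL voice 1 (pitch 74, oldest) -> assign | voices=[63 72]
Op 7: note_on(65): all voices busy, STEAL voice 0 (pitch 63, oldest) -> assign | voices=[65 72]
Op 8: note_on(77): all voices busy, STEAL voice 1 (pitch 72, oldest) -> assign | voices=[65 77]
Op 9: note_off(77): free voice 1 | voices=[65 -]
Op 10: note_on(79): voice 1 is free -> assigned | voices=[65 79]
Op 11: note_on(84): all voices busy, STEAL voice 0 (pitch 65, oldest) -> assign | voices=[84 79]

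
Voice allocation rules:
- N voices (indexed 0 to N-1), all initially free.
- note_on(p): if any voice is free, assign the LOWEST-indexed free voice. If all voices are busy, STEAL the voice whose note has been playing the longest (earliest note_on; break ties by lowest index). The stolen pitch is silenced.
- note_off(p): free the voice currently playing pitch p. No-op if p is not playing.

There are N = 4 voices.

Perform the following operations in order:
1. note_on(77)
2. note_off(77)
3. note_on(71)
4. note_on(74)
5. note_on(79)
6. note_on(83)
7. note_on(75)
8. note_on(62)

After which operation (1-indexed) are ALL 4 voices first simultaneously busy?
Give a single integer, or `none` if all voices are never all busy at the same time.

Answer: 6

Derivation:
Op 1: note_on(77): voice 0 is free -> assigned | voices=[77 - - -]
Op 2: note_off(77): free voice 0 | voices=[- - - -]
Op 3: note_on(71): voice 0 is free -> assigned | voices=[71 - - -]
Op 4: note_on(74): voice 1 is free -> assigned | voices=[71 74 - -]
Op 5: note_on(79): voice 2 is free -> assigned | voices=[71 74 79 -]
Op 6: note_on(83): voice 3 is free -> assigned | voices=[71 74 79 83]
Op 7: note_on(75): all voices busy, STEAL voice 0 (pitch 71, oldest) -> assign | voices=[75 74 79 83]
Op 8: note_on(62): all voices busy, STEAL voice 1 (pitch 74, oldest) -> assign | voices=[75 62 79 83]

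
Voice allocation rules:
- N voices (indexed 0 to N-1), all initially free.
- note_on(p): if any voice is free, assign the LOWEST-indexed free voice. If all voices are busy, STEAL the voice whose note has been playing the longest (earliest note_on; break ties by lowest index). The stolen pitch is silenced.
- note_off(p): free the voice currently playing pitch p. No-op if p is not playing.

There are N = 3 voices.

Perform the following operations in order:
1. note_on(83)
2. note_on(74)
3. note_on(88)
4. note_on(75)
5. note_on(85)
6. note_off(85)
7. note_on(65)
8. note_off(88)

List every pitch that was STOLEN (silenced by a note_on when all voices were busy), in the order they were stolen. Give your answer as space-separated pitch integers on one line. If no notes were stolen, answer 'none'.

Op 1: note_on(83): voice 0 is free -> assigned | voices=[83 - -]
Op 2: note_on(74): voice 1 is free -> assigned | voices=[83 74 -]
Op 3: note_on(88): voice 2 is free -> assigned | voices=[83 74 88]
Op 4: note_on(75): all voices busy, STEAL voice 0 (pitch 83, oldest) -> assign | voices=[75 74 88]
Op 5: note_on(85): all voices busy, STEAL voice 1 (pitch 74, oldest) -> assign | voices=[75 85 88]
Op 6: note_off(85): free voice 1 | voices=[75 - 88]
Op 7: note_on(65): voice 1 is free -> assigned | voices=[75 65 88]
Op 8: note_off(88): free voice 2 | voices=[75 65 -]

Answer: 83 74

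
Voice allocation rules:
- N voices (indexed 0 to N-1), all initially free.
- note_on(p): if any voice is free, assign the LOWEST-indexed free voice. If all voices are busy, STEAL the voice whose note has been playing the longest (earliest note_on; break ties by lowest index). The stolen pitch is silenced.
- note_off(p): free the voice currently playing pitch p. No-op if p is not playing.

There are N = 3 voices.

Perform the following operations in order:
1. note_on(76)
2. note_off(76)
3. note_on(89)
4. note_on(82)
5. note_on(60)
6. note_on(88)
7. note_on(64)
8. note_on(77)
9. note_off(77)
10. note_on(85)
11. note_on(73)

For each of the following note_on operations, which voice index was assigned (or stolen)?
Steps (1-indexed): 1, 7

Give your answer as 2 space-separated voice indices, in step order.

Answer: 0 1

Derivation:
Op 1: note_on(76): voice 0 is free -> assigned | voices=[76 - -]
Op 2: note_off(76): free voice 0 | voices=[- - -]
Op 3: note_on(89): voice 0 is free -> assigned | voices=[89 - -]
Op 4: note_on(82): voice 1 is free -> assigned | voices=[89 82 -]
Op 5: note_on(60): voice 2 is free -> assigned | voices=[89 82 60]
Op 6: note_on(88): all voices busy, STEAL voice 0 (pitch 89, oldest) -> assign | voices=[88 82 60]
Op 7: note_on(64): all voices busy, STEAL voice 1 (pitch 82, oldest) -> assign | voices=[88 64 60]
Op 8: note_on(77): all voices busy, STEAL voice 2 (pitch 60, oldest) -> assign | voices=[88 64 77]
Op 9: note_off(77): free voice 2 | voices=[88 64 -]
Op 10: note_on(85): voice 2 is free -> assigned | voices=[88 64 85]
Op 11: note_on(73): all voices busy, STEAL voice 0 (pitch 88, oldest) -> assign | voices=[73 64 85]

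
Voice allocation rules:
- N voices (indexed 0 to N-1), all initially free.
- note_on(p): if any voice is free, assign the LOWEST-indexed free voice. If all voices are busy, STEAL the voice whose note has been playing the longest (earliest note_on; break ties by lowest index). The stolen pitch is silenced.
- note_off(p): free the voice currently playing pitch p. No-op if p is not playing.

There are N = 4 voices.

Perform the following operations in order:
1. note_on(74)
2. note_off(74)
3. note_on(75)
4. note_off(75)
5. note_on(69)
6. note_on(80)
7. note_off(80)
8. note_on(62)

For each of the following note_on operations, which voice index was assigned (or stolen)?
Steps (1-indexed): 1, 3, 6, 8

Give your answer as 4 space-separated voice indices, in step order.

Answer: 0 0 1 1

Derivation:
Op 1: note_on(74): voice 0 is free -> assigned | voices=[74 - - -]
Op 2: note_off(74): free voice 0 | voices=[- - - -]
Op 3: note_on(75): voice 0 is free -> assigned | voices=[75 - - -]
Op 4: note_off(75): free voice 0 | voices=[- - - -]
Op 5: note_on(69): voice 0 is free -> assigned | voices=[69 - - -]
Op 6: note_on(80): voice 1 is free -> assigned | voices=[69 80 - -]
Op 7: note_off(80): free voice 1 | voices=[69 - - -]
Op 8: note_on(62): voice 1 is free -> assigned | voices=[69 62 - -]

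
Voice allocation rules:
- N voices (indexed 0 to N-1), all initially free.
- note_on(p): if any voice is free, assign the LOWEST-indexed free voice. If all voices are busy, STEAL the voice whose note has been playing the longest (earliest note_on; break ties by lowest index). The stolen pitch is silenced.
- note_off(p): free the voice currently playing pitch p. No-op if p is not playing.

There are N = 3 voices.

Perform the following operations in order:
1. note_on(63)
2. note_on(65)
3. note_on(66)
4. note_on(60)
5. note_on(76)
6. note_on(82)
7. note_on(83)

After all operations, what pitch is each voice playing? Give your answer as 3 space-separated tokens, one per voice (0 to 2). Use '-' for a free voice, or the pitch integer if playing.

Op 1: note_on(63): voice 0 is free -> assigned | voices=[63 - -]
Op 2: note_on(65): voice 1 is free -> assigned | voices=[63 65 -]
Op 3: note_on(66): voice 2 is free -> assigned | voices=[63 65 66]
Op 4: note_on(60): all voices busy, STEAL voice 0 (pitch 63, oldest) -> assign | voices=[60 65 66]
Op 5: note_on(76): all voices busy, STEAL voice 1 (pitch 65, oldest) -> assign | voices=[60 76 66]
Op 6: note_on(82): all voices busy, STEAL voice 2 (pitch 66, oldest) -> assign | voices=[60 76 82]
Op 7: note_on(83): all voices busy, STEAL voice 0 (pitch 60, oldest) -> assign | voices=[83 76 82]

Answer: 83 76 82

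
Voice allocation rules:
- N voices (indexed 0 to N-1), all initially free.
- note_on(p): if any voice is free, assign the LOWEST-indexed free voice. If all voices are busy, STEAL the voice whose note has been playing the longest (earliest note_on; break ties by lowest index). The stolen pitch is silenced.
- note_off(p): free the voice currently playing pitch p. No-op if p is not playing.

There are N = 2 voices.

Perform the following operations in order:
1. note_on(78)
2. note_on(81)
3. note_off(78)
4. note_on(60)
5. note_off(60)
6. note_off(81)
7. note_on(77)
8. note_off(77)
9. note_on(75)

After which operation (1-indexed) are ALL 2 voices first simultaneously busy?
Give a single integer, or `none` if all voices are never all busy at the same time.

Op 1: note_on(78): voice 0 is free -> assigned | voices=[78 -]
Op 2: note_on(81): voice 1 is free -> assigned | voices=[78 81]
Op 3: note_off(78): free voice 0 | voices=[- 81]
Op 4: note_on(60): voice 0 is free -> assigned | voices=[60 81]
Op 5: note_off(60): free voice 0 | voices=[- 81]
Op 6: note_off(81): free voice 1 | voices=[- -]
Op 7: note_on(77): voice 0 is free -> assigned | voices=[77 -]
Op 8: note_off(77): free voice 0 | voices=[- -]
Op 9: note_on(75): voice 0 is free -> assigned | voices=[75 -]

Answer: 2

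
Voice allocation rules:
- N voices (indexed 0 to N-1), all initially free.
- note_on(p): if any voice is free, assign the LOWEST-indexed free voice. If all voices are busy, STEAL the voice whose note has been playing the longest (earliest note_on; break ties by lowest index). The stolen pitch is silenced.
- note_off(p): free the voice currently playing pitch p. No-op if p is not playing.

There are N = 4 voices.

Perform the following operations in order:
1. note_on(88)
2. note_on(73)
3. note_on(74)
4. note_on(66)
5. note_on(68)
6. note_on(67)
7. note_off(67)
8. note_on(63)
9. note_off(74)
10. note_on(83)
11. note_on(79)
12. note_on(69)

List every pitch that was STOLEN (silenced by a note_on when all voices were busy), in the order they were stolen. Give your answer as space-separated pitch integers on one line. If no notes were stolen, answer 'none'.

Answer: 88 73 66 68

Derivation:
Op 1: note_on(88): voice 0 is free -> assigned | voices=[88 - - -]
Op 2: note_on(73): voice 1 is free -> assigned | voices=[88 73 - -]
Op 3: note_on(74): voice 2 is free -> assigned | voices=[88 73 74 -]
Op 4: note_on(66): voice 3 is free -> assigned | voices=[88 73 74 66]
Op 5: note_on(68): all voices busy, STEAL voice 0 (pitch 88, oldest) -> assign | voices=[68 73 74 66]
Op 6: note_on(67): all voices busy, STEAL voice 1 (pitch 73, oldest) -> assign | voices=[68 67 74 66]
Op 7: note_off(67): free voice 1 | voices=[68 - 74 66]
Op 8: note_on(63): voice 1 is free -> assigned | voices=[68 63 74 66]
Op 9: note_off(74): free voice 2 | voices=[68 63 - 66]
Op 10: note_on(83): voice 2 is free -> assigned | voices=[68 63 83 66]
Op 11: note_on(79): all voices busy, STEAL voice 3 (pitch 66, oldest) -> assign | voices=[68 63 83 79]
Op 12: note_on(69): all voices busy, STEAL voice 0 (pitch 68, oldest) -> assign | voices=[69 63 83 79]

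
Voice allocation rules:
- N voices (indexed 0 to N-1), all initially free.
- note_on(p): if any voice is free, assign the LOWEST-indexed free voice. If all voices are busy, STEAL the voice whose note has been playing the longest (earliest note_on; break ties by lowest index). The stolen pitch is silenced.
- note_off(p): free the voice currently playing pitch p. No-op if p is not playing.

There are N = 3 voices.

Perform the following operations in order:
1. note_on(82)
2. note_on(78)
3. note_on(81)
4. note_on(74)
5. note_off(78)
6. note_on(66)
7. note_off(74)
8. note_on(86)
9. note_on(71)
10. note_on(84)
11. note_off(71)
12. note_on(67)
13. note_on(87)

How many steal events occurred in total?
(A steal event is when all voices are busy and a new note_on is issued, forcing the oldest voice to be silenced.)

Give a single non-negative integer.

Op 1: note_on(82): voice 0 is free -> assigned | voices=[82 - -]
Op 2: note_on(78): voice 1 is free -> assigned | voices=[82 78 -]
Op 3: note_on(81): voice 2 is free -> assigned | voices=[82 78 81]
Op 4: note_on(74): all voices busy, STEAL voice 0 (pitch 82, oldest) -> assign | voices=[74 78 81]
Op 5: note_off(78): free voice 1 | voices=[74 - 81]
Op 6: note_on(66): voice 1 is free -> assigned | voices=[74 66 81]
Op 7: note_off(74): free voice 0 | voices=[- 66 81]
Op 8: note_on(86): voice 0 is free -> assigned | voices=[86 66 81]
Op 9: note_on(71): all voices busy, STEAL voice 2 (pitch 81, oldest) -> assign | voices=[86 66 71]
Op 10: note_on(84): all voices busy, STEAL voice 1 (pitch 66, oldest) -> assign | voices=[86 84 71]
Op 11: note_off(71): free voice 2 | voices=[86 84 -]
Op 12: note_on(67): voice 2 is free -> assigned | voices=[86 84 67]
Op 13: note_on(87): all voices busy, STEAL voice 0 (pitch 86, oldest) -> assign | voices=[87 84 67]

Answer: 4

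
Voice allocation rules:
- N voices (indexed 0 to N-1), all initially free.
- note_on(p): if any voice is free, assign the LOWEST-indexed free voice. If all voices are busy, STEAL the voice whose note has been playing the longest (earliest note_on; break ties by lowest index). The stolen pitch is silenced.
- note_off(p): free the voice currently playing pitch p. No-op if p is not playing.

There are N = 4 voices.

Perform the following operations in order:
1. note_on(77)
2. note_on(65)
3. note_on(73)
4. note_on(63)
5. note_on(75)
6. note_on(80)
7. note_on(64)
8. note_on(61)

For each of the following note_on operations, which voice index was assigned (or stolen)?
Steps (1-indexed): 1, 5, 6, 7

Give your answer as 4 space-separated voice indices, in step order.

Op 1: note_on(77): voice 0 is free -> assigned | voices=[77 - - -]
Op 2: note_on(65): voice 1 is free -> assigned | voices=[77 65 - -]
Op 3: note_on(73): voice 2 is free -> assigned | voices=[77 65 73 -]
Op 4: note_on(63): voice 3 is free -> assigned | voices=[77 65 73 63]
Op 5: note_on(75): all voices busy, STEAL voice 0 (pitch 77, oldest) -> assign | voices=[75 65 73 63]
Op 6: note_on(80): all voices busy, STEAL voice 1 (pitch 65, oldest) -> assign | voices=[75 80 73 63]
Op 7: note_on(64): all voices busy, STEAL voice 2 (pitch 73, oldest) -> assign | voices=[75 80 64 63]
Op 8: note_on(61): all voices busy, STEAL voice 3 (pitch 63, oldest) -> assign | voices=[75 80 64 61]

Answer: 0 0 1 2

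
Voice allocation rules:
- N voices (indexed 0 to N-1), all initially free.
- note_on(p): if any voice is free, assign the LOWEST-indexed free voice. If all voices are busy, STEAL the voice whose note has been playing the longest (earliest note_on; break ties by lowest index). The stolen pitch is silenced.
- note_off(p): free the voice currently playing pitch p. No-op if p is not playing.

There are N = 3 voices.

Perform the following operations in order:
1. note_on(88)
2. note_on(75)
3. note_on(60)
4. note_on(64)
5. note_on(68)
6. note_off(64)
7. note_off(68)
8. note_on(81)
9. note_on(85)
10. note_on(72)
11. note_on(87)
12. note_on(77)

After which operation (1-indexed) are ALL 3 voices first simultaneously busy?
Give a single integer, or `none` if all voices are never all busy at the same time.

Answer: 3

Derivation:
Op 1: note_on(88): voice 0 is free -> assigned | voices=[88 - -]
Op 2: note_on(75): voice 1 is free -> assigned | voices=[88 75 -]
Op 3: note_on(60): voice 2 is free -> assigned | voices=[88 75 60]
Op 4: note_on(64): all voices busy, STEAL voice 0 (pitch 88, oldest) -> assign | voices=[64 75 60]
Op 5: note_on(68): all voices busy, STEAL voice 1 (pitch 75, oldest) -> assign | voices=[64 68 60]
Op 6: note_off(64): free voice 0 | voices=[- 68 60]
Op 7: note_off(68): free voice 1 | voices=[- - 60]
Op 8: note_on(81): voice 0 is free -> assigned | voices=[81 - 60]
Op 9: note_on(85): voice 1 is free -> assigned | voices=[81 85 60]
Op 10: note_on(72): all voices busy, STEAL voice 2 (pitch 60, oldest) -> assign | voices=[81 85 72]
Op 11: note_on(87): all voices busy, STEAL voice 0 (pitch 81, oldest) -> assign | voices=[87 85 72]
Op 12: note_on(77): all voices busy, STEAL voice 1 (pitch 85, oldest) -> assign | voices=[87 77 72]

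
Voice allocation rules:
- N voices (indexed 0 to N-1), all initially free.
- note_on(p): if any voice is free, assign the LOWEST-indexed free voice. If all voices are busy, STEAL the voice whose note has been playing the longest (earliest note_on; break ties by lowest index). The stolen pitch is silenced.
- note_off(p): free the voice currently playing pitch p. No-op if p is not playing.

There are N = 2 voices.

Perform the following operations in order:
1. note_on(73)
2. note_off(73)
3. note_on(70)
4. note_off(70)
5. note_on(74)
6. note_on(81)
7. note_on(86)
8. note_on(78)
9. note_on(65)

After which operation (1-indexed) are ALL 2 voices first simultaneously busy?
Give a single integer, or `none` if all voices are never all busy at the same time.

Answer: 6

Derivation:
Op 1: note_on(73): voice 0 is free -> assigned | voices=[73 -]
Op 2: note_off(73): free voice 0 | voices=[- -]
Op 3: note_on(70): voice 0 is free -> assigned | voices=[70 -]
Op 4: note_off(70): free voice 0 | voices=[- -]
Op 5: note_on(74): voice 0 is free -> assigned | voices=[74 -]
Op 6: note_on(81): voice 1 is free -> assigned | voices=[74 81]
Op 7: note_on(86): all voices busy, STEAL voice 0 (pitch 74, oldest) -> assign | voices=[86 81]
Op 8: note_on(78): all voices busy, STEAL voice 1 (pitch 81, oldest) -> assign | voices=[86 78]
Op 9: note_on(65): all voices busy, STEAL voice 0 (pitch 86, oldest) -> assign | voices=[65 78]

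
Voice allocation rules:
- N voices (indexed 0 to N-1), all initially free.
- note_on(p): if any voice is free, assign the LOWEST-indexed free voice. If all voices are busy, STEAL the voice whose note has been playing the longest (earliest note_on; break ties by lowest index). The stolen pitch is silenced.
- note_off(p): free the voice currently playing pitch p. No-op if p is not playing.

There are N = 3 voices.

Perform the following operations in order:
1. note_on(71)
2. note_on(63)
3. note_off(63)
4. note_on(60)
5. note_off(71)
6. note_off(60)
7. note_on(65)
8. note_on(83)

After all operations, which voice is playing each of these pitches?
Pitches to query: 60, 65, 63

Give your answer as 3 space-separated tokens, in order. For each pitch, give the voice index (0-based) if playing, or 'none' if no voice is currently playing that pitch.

Op 1: note_on(71): voice 0 is free -> assigned | voices=[71 - -]
Op 2: note_on(63): voice 1 is free -> assigned | voices=[71 63 -]
Op 3: note_off(63): free voice 1 | voices=[71 - -]
Op 4: note_on(60): voice 1 is free -> assigned | voices=[71 60 -]
Op 5: note_off(71): free voice 0 | voices=[- 60 -]
Op 6: note_off(60): free voice 1 | voices=[- - -]
Op 7: note_on(65): voice 0 is free -> assigned | voices=[65 - -]
Op 8: note_on(83): voice 1 is free -> assigned | voices=[65 83 -]

Answer: none 0 none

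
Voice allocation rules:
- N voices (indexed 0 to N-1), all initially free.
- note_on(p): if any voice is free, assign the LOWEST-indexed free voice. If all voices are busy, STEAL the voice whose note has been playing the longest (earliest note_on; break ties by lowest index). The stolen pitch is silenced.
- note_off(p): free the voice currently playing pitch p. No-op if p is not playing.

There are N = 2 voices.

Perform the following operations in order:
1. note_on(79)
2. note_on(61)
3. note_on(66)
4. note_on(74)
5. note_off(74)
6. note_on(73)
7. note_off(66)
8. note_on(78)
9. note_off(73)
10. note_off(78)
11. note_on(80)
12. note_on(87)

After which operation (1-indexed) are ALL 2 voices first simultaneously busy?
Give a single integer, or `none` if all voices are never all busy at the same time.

Answer: 2

Derivation:
Op 1: note_on(79): voice 0 is free -> assigned | voices=[79 -]
Op 2: note_on(61): voice 1 is free -> assigned | voices=[79 61]
Op 3: note_on(66): all voices busy, STEAL voice 0 (pitch 79, oldest) -> assign | voices=[66 61]
Op 4: note_on(74): all voices busy, STEAL voice 1 (pitch 61, oldest) -> assign | voices=[66 74]
Op 5: note_off(74): free voice 1 | voices=[66 -]
Op 6: note_on(73): voice 1 is free -> assigned | voices=[66 73]
Op 7: note_off(66): free voice 0 | voices=[- 73]
Op 8: note_on(78): voice 0 is free -> assigned | voices=[78 73]
Op 9: note_off(73): free voice 1 | voices=[78 -]
Op 10: note_off(78): free voice 0 | voices=[- -]
Op 11: note_on(80): voice 0 is free -> assigned | voices=[80 -]
Op 12: note_on(87): voice 1 is free -> assigned | voices=[80 87]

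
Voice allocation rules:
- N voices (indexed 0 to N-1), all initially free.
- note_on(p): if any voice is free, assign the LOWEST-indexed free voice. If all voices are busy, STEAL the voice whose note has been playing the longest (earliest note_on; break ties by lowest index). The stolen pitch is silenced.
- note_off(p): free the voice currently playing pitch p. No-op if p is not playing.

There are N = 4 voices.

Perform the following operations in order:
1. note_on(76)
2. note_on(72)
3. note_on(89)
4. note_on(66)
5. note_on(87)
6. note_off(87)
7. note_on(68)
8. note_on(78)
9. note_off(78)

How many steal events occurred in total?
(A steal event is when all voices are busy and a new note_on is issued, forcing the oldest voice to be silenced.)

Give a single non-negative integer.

Answer: 2

Derivation:
Op 1: note_on(76): voice 0 is free -> assigned | voices=[76 - - -]
Op 2: note_on(72): voice 1 is free -> assigned | voices=[76 72 - -]
Op 3: note_on(89): voice 2 is free -> assigned | voices=[76 72 89 -]
Op 4: note_on(66): voice 3 is free -> assigned | voices=[76 72 89 66]
Op 5: note_on(87): all voices busy, STEAL voice 0 (pitch 76, oldest) -> assign | voices=[87 72 89 66]
Op 6: note_off(87): free voice 0 | voices=[- 72 89 66]
Op 7: note_on(68): voice 0 is free -> assigned | voices=[68 72 89 66]
Op 8: note_on(78): all voices busy, STEAL voice 1 (pitch 72, oldest) -> assign | voices=[68 78 89 66]
Op 9: note_off(78): free voice 1 | voices=[68 - 89 66]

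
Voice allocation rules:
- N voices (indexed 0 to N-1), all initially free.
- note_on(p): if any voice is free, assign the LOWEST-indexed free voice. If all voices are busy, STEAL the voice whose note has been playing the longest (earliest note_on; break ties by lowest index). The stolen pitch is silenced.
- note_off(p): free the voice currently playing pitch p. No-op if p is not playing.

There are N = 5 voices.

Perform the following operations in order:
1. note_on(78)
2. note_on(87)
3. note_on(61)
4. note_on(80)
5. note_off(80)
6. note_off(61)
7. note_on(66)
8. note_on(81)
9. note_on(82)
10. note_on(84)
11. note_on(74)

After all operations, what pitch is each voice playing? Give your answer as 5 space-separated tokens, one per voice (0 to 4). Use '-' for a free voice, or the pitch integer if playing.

Op 1: note_on(78): voice 0 is free -> assigned | voices=[78 - - - -]
Op 2: note_on(87): voice 1 is free -> assigned | voices=[78 87 - - -]
Op 3: note_on(61): voice 2 is free -> assigned | voices=[78 87 61 - -]
Op 4: note_on(80): voice 3 is free -> assigned | voices=[78 87 61 80 -]
Op 5: note_off(80): free voice 3 | voices=[78 87 61 - -]
Op 6: note_off(61): free voice 2 | voices=[78 87 - - -]
Op 7: note_on(66): voice 2 is free -> assigned | voices=[78 87 66 - -]
Op 8: note_on(81): voice 3 is free -> assigned | voices=[78 87 66 81 -]
Op 9: note_on(82): voice 4 is free -> assigned | voices=[78 87 66 81 82]
Op 10: note_on(84): all voices busy, STEAL voice 0 (pitch 78, oldest) -> assign | voices=[84 87 66 81 82]
Op 11: note_on(74): all voices busy, STEAL voice 1 (pitch 87, oldest) -> assign | voices=[84 74 66 81 82]

Answer: 84 74 66 81 82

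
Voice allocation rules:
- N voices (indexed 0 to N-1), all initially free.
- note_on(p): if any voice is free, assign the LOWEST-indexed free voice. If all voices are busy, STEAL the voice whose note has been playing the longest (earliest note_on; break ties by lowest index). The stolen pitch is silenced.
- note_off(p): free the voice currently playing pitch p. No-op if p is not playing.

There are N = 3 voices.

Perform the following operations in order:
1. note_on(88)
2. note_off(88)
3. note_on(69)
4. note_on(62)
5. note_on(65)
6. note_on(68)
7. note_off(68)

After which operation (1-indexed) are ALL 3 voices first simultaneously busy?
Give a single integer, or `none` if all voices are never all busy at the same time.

Op 1: note_on(88): voice 0 is free -> assigned | voices=[88 - -]
Op 2: note_off(88): free voice 0 | voices=[- - -]
Op 3: note_on(69): voice 0 is free -> assigned | voices=[69 - -]
Op 4: note_on(62): voice 1 is free -> assigned | voices=[69 62 -]
Op 5: note_on(65): voice 2 is free -> assigned | voices=[69 62 65]
Op 6: note_on(68): all voices busy, STEAL voice 0 (pitch 69, oldest) -> assign | voices=[68 62 65]
Op 7: note_off(68): free voice 0 | voices=[- 62 65]

Answer: 5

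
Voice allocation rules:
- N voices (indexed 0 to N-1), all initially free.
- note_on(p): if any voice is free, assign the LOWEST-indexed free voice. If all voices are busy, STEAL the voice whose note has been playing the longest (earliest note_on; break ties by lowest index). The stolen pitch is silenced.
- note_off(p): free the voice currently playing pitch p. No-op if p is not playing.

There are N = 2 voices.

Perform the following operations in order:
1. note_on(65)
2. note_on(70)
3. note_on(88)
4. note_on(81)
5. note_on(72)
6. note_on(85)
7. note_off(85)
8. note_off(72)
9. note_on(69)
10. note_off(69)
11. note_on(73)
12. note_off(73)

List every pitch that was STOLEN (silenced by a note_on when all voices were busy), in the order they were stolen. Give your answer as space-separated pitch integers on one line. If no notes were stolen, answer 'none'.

Answer: 65 70 88 81

Derivation:
Op 1: note_on(65): voice 0 is free -> assigned | voices=[65 -]
Op 2: note_on(70): voice 1 is free -> assigned | voices=[65 70]
Op 3: note_on(88): all voices busy, STEAL voice 0 (pitch 65, oldest) -> assign | voices=[88 70]
Op 4: note_on(81): all voices busy, STEAL voice 1 (pitch 70, oldest) -> assign | voices=[88 81]
Op 5: note_on(72): all voices busy, STEAL voice 0 (pitch 88, oldest) -> assign | voices=[72 81]
Op 6: note_on(85): all voices busy, STEAL voice 1 (pitch 81, oldest) -> assign | voices=[72 85]
Op 7: note_off(85): free voice 1 | voices=[72 -]
Op 8: note_off(72): free voice 0 | voices=[- -]
Op 9: note_on(69): voice 0 is free -> assigned | voices=[69 -]
Op 10: note_off(69): free voice 0 | voices=[- -]
Op 11: note_on(73): voice 0 is free -> assigned | voices=[73 -]
Op 12: note_off(73): free voice 0 | voices=[- -]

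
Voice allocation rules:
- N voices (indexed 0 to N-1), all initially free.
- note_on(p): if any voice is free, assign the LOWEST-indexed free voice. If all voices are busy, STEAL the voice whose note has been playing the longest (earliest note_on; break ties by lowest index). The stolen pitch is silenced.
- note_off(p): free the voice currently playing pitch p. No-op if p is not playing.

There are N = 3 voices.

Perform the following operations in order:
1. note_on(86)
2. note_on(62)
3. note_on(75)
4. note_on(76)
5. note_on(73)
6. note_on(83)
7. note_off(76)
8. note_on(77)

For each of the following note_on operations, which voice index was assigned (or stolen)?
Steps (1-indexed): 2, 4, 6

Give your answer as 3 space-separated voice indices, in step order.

Answer: 1 0 2

Derivation:
Op 1: note_on(86): voice 0 is free -> assigned | voices=[86 - -]
Op 2: note_on(62): voice 1 is free -> assigned | voices=[86 62 -]
Op 3: note_on(75): voice 2 is free -> assigned | voices=[86 62 75]
Op 4: note_on(76): all voices busy, STEAL voice 0 (pitch 86, oldest) -> assign | voices=[76 62 75]
Op 5: note_on(73): all voices busy, STEAL voice 1 (pitch 62, oldest) -> assign | voices=[76 73 75]
Op 6: note_on(83): all voices busy, STEAL voice 2 (pitch 75, oldest) -> assign | voices=[76 73 83]
Op 7: note_off(76): free voice 0 | voices=[- 73 83]
Op 8: note_on(77): voice 0 is free -> assigned | voices=[77 73 83]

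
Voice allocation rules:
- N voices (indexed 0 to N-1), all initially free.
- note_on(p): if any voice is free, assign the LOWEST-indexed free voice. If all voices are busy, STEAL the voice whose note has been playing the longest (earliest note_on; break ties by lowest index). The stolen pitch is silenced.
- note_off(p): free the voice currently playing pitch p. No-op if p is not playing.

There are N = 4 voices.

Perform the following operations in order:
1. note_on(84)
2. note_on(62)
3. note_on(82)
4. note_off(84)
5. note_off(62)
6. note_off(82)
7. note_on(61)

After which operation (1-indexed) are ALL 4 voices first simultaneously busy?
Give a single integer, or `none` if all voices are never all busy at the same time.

Answer: none

Derivation:
Op 1: note_on(84): voice 0 is free -> assigned | voices=[84 - - -]
Op 2: note_on(62): voice 1 is free -> assigned | voices=[84 62 - -]
Op 3: note_on(82): voice 2 is free -> assigned | voices=[84 62 82 -]
Op 4: note_off(84): free voice 0 | voices=[- 62 82 -]
Op 5: note_off(62): free voice 1 | voices=[- - 82 -]
Op 6: note_off(82): free voice 2 | voices=[- - - -]
Op 7: note_on(61): voice 0 is free -> assigned | voices=[61 - - -]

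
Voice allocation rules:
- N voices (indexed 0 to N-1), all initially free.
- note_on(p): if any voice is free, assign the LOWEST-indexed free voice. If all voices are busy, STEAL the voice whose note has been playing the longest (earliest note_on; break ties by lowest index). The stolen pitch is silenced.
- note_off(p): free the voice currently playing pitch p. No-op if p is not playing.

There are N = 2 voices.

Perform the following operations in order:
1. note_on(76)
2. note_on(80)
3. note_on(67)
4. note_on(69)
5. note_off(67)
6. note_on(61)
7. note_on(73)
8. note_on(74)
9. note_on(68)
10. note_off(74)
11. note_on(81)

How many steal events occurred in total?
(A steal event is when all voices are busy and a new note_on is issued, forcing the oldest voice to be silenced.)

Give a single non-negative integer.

Op 1: note_on(76): voice 0 is free -> assigned | voices=[76 -]
Op 2: note_on(80): voice 1 is free -> assigned | voices=[76 80]
Op 3: note_on(67): all voices busy, STEAL voice 0 (pitch 76, oldest) -> assign | voices=[67 80]
Op 4: note_on(69): all voices busy, STEAL voice 1 (pitch 80, oldest) -> assign | voices=[67 69]
Op 5: note_off(67): free voice 0 | voices=[- 69]
Op 6: note_on(61): voice 0 is free -> assigned | voices=[61 69]
Op 7: note_on(73): all voices busy, STEAL voice 1 (pitch 69, oldest) -> assign | voices=[61 73]
Op 8: note_on(74): all voices busy, STEAL voice 0 (pitch 61, oldest) -> assign | voices=[74 73]
Op 9: note_on(68): all voices busy, STEAL voice 1 (pitch 73, oldest) -> assign | voices=[74 68]
Op 10: note_off(74): free voice 0 | voices=[- 68]
Op 11: note_on(81): voice 0 is free -> assigned | voices=[81 68]

Answer: 5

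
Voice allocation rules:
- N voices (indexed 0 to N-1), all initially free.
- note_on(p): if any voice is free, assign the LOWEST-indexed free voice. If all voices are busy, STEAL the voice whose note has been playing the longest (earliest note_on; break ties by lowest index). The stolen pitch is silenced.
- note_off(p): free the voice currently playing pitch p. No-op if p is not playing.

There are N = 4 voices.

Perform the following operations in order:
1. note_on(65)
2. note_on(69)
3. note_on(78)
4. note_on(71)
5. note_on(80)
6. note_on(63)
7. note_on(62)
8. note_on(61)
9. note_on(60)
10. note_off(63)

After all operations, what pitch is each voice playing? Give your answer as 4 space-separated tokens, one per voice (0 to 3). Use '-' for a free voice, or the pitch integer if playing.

Op 1: note_on(65): voice 0 is free -> assigned | voices=[65 - - -]
Op 2: note_on(69): voice 1 is free -> assigned | voices=[65 69 - -]
Op 3: note_on(78): voice 2 is free -> assigned | voices=[65 69 78 -]
Op 4: note_on(71): voice 3 is free -> assigned | voices=[65 69 78 71]
Op 5: note_on(80): all voices busy, STEAL voice 0 (pitch 65, oldest) -> assign | voices=[80 69 78 71]
Op 6: note_on(63): all voices busy, STEAL voice 1 (pitch 69, oldest) -> assign | voices=[80 63 78 71]
Op 7: note_on(62): all voices busy, STEAL voice 2 (pitch 78, oldest) -> assign | voices=[80 63 62 71]
Op 8: note_on(61): all voices busy, STEAL voice 3 (pitch 71, oldest) -> assign | voices=[80 63 62 61]
Op 9: note_on(60): all voices busy, STEAL voice 0 (pitch 80, oldest) -> assign | voices=[60 63 62 61]
Op 10: note_off(63): free voice 1 | voices=[60 - 62 61]

Answer: 60 - 62 61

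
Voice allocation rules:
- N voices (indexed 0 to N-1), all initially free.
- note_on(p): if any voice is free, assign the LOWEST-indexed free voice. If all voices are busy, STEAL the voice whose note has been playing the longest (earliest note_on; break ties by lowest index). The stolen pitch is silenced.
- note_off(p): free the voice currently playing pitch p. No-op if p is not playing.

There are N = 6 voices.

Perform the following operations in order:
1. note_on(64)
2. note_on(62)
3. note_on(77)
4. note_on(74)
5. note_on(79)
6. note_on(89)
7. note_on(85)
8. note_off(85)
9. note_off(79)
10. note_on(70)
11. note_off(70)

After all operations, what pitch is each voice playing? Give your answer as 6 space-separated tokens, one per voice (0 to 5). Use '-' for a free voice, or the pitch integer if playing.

Answer: - 62 77 74 - 89

Derivation:
Op 1: note_on(64): voice 0 is free -> assigned | voices=[64 - - - - -]
Op 2: note_on(62): voice 1 is free -> assigned | voices=[64 62 - - - -]
Op 3: note_on(77): voice 2 is free -> assigned | voices=[64 62 77 - - -]
Op 4: note_on(74): voice 3 is free -> assigned | voices=[64 62 77 74 - -]
Op 5: note_on(79): voice 4 is free -> assigned | voices=[64 62 77 74 79 -]
Op 6: note_on(89): voice 5 is free -> assigned | voices=[64 62 77 74 79 89]
Op 7: note_on(85): all voices busy, STEAL voice 0 (pitch 64, oldest) -> assign | voices=[85 62 77 74 79 89]
Op 8: note_off(85): free voice 0 | voices=[- 62 77 74 79 89]
Op 9: note_off(79): free voice 4 | voices=[- 62 77 74 - 89]
Op 10: note_on(70): voice 0 is free -> assigned | voices=[70 62 77 74 - 89]
Op 11: note_off(70): free voice 0 | voices=[- 62 77 74 - 89]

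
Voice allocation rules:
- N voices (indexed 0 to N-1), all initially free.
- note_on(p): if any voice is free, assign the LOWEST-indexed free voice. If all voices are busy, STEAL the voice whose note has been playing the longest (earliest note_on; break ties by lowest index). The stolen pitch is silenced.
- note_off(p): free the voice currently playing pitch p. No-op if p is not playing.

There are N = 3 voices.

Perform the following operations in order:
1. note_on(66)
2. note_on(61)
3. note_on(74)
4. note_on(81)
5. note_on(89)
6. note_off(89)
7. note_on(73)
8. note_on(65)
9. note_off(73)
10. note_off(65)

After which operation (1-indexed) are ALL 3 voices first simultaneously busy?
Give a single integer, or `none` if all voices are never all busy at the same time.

Answer: 3

Derivation:
Op 1: note_on(66): voice 0 is free -> assigned | voices=[66 - -]
Op 2: note_on(61): voice 1 is free -> assigned | voices=[66 61 -]
Op 3: note_on(74): voice 2 is free -> assigned | voices=[66 61 74]
Op 4: note_on(81): all voices busy, STEAL voice 0 (pitch 66, oldest) -> assign | voices=[81 61 74]
Op 5: note_on(89): all voices busy, STEAL voice 1 (pitch 61, oldest) -> assign | voices=[81 89 74]
Op 6: note_off(89): free voice 1 | voices=[81 - 74]
Op 7: note_on(73): voice 1 is free -> assigned | voices=[81 73 74]
Op 8: note_on(65): all voices busy, STEAL voice 2 (pitch 74, oldest) -> assign | voices=[81 73 65]
Op 9: note_off(73): free voice 1 | voices=[81 - 65]
Op 10: note_off(65): free voice 2 | voices=[81 - -]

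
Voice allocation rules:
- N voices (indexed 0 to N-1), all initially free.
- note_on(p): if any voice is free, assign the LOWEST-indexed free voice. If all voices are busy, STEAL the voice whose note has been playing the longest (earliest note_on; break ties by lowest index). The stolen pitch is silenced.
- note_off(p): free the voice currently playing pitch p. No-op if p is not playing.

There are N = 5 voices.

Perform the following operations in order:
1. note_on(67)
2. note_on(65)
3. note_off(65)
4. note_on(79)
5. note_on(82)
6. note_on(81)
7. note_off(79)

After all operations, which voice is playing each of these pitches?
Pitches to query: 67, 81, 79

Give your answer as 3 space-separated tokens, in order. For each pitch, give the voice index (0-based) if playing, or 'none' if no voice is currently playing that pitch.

Op 1: note_on(67): voice 0 is free -> assigned | voices=[67 - - - -]
Op 2: note_on(65): voice 1 is free -> assigned | voices=[67 65 - - -]
Op 3: note_off(65): free voice 1 | voices=[67 - - - -]
Op 4: note_on(79): voice 1 is free -> assigned | voices=[67 79 - - -]
Op 5: note_on(82): voice 2 is free -> assigned | voices=[67 79 82 - -]
Op 6: note_on(81): voice 3 is free -> assigned | voices=[67 79 82 81 -]
Op 7: note_off(79): free voice 1 | voices=[67 - 82 81 -]

Answer: 0 3 none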